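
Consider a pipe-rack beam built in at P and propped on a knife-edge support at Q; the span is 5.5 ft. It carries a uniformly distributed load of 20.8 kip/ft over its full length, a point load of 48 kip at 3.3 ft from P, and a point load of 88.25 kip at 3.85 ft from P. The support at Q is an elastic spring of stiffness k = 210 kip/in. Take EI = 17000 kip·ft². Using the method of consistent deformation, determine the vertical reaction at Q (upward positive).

R_Q = 101.1 kip

Choose R_Q as the redundant. The primary structure is the cantilever fixed at P.
Free-end deflection of the primary structure under the applied loading (downward +):
  UDL 20.8: wL⁴/(8EI) = 2379/EI
  point load 48 at a = 3.3: Pa²(3L − a)/(6EI) = 1150/EI
  point load 88.25 at a = 3.85: Pa²(3L − a)/(6EI) = 2758/EI
  δ_0 = 6287/EI
Tip deflection under a unit load at Q: L³/(3EI) = 55.46/EI.
With EI = 17000 kip·ft²: δ_0 = 0.36983 ft and δ_{QQ} = 0.003262 ft/kip.
Compatibility — the spring shortens by R_Q/k under the reaction it provides: δ_0 − R_Q·δ_{QQ} = R_Q/k. With 1/k = 1/(210×12) ft/kip = 0.000397 ft/kip, R_Q = δ_0 / (δ_{QQ} + 1/k) = 0.36983 / (0.003262 + 0.000397) = 101.1 kip.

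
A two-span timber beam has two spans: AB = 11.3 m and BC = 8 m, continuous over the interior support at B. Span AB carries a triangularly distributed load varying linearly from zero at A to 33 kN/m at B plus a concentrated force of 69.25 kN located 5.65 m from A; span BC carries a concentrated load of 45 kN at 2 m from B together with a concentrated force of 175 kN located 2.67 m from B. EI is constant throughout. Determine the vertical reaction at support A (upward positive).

Insert a hinge at B; M_B is the redundant, and each span becomes simply supported.
End slopes at the hinge B, treating each span as simply supported:
  span AB: triangular load, peak 33: w₀L³/(45EI) = 1058/EI
  span AB: point load 69.25 at a = 5.65: Pab(L + a)/(6LEI) = 552.7/EI
  span BC: point load 45 at a = 2: Pab(L + b)/(6LEI) = 157.5/EI
  span BC: point load 175 at a = 2.67: Pab(L + b)/(6LEI) = 691.6/EI
  relative rotation θ_0 = (1611 + 849.1)/EI = 2460/EI
A unit hogging moment at B produces rotation L₁/(3EI) + L₂/(3EI) = 6.433/EI.
Slope continuity at B: θ_0 = M_B·6.433/EI, so M_B = 2460/6.433 = 382.4 kN·m (hogging).
Span AB, ΣM about A with M_B applied at B: R_B^{AB}·11.3 = 1796 + 382.4, so R_B^{AB} = 192.8 kN and R_A = 255.7 − 192.8 = 62.94 kN.

R_A = 62.94 kN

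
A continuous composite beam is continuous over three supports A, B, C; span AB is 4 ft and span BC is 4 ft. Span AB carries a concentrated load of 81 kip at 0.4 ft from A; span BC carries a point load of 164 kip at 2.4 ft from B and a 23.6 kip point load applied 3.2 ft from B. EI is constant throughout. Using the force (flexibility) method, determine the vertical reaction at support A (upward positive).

R_A = 55.99 kip

Release continuity at B by inserting a hinge; the redundant is the internal moment M_B. The primary structure is two simply-supported spans AB and BC.
Discontinuity in slope at B on the released structure — sum the simple-span end rotations:
  span AB: point load 81 at a = 0.4: Pab(L + a)/(6LEI) = 21.38/EI
  span BC: point load 164 at a = 2.4: Pab(L + b)/(6LEI) = 146.9/EI
  span BC: point load 23.6 at a = 3.2: Pab(L + b)/(6LEI) = 12.08/EI
  relative rotation θ_0 = (21.38 + 159)/EI = 180.4/EI
A unit hogging moment at B produces rotation L₁/(3EI) + L₂/(3EI) = 2.667/EI.
Compatibility: M_B·(L₁+L₂)/(3EI) = θ_0, giving M_B = 67.65 kip·ft (hogging).
Span AB, ΣM about A with M_B applied at B: R_B^{AB}·4 = 32.4 + 67.65, so R_B^{AB} = 25.01 kip and R_A = 81 − 25.01 = 55.99 kip.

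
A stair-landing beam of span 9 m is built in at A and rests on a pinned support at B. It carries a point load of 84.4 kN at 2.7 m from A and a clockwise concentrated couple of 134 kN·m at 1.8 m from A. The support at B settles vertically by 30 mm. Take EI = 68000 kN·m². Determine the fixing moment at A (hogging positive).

Release the roller at B. Primary structure: cantilever fixed at A.
Primary-structure tip deflection at B by superposition:
  point load 84.4 at a = 2.7: Pa²(3L − a)/(6EI) = 2492/EI
  clockwise couple 134 at a = 1.8: M₀a(2L − a)/(2EI) = 1954/EI
  δ_0 = 4446/EI
Tip deflection under a unit load at B: L³/(3EI) = 243/EI.
With EI = 68000 kN·m²: δ_0 = 0.065376 m and δ_{BB} = 0.003574 m/kN.
Compatibility — the beam at B must follow the support down by 0.03 m: δ_0 − R_B·δ_{BB} = 0.03, so R_B = (0.065376 − 0.03)/0.003574 = 9.9 kN.
Moment equilibrium about A: M_A = Σ(load moments about A) − R_B·L = 361.9 − 9.9×9 = 272.8 kN·m.

M_A = 272.8 kN·m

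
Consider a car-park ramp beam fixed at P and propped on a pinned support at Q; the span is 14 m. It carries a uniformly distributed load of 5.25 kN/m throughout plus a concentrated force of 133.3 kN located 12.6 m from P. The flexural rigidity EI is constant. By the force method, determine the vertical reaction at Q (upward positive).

Choose R_Q as the redundant. The primary structure is the cantilever fixed at P.
Primary-structure tip deflection at Q by superposition:
  UDL 5.25: wL⁴/(8EI) = 25210/EI
  point load 133.3 at a = 12.6: Pa²(3L − a)/(6EI) = 103697/EI
  δ_0 = 128908/EI
Tip deflection under a unit load at Q: L³/(3EI) = 914.7/EI.
Compatibility at Q: δ_0 − R_Q·δ_{QQ} = 0, so R_Q = 128908/914.7 = 140.9 kN.

R_Q = 140.9 kN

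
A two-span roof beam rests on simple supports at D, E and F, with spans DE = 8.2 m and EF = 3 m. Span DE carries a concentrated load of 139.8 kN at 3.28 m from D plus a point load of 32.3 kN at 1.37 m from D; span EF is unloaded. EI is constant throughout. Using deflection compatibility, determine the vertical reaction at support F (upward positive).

Take M_E as the redundant. Released structure: two simple spans DE and EF with a hinge at E.
Rotations at E on the released spans (each span's end-slope, ×1/EI):
  span DE: point load 139.8 at a = 3.28: Pab(L + a)/(6LEI) = 526.4/EI
  span DE: point load 32.3 at a = 1.37: Pab(L + a)/(6LEI) = 58.79/EI
  relative rotation θ_0 = (585.2 + 0)/EI = 585.2/EI
A unit hogging moment at E produces rotation L₁/(3EI) + L₂/(3EI) = 3.733/EI.
Slope continuity at E: θ_0 = M_E·3.733/EI, so M_E = 585.2/3.733 = 156.7 kN·m (hogging).
Span EF, ΣM about F: R_E^{EF}·3 = 0 + 156.7, so R_E^{EF} = 52.25 kN and R_F = 0 − 52.25 = -52.25 kN.

R_F = -52.25 kN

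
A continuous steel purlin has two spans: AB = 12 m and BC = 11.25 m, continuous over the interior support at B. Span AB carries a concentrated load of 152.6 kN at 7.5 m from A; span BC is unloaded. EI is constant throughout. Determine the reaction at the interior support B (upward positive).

R_B = 126.4 kN

Take M_B as the redundant. Released structure: two simple spans AB and BC with a hinge at B.
End slopes at the hinge B, treating each span as simply supported:
  span AB: point load 152.6 at a = 7.5: Pab(L + a)/(6LEI) = 1395/EI
  relative rotation θ_0 = (1395 + 0)/EI = 1395/EI
A unit hogging moment at B produces rotation L₁/(3EI) + L₂/(3EI) = 7.75/EI.
Slope continuity at B: θ_0 = M_B·7.75/EI, so M_B = 1395/7.75 = 180 kN·m (hogging).
Span AB, ΣM about A with M_B applied at B: R_B^{AB}·12 = 1144 + 180, so R_B^{AB} = 110.4 kN and R_A = 152.6 − 110.4 = 42.23 kN.
Span BC, ΣM about C: R_B^{BC}·11.25 = 0 + 180, so R_B^{BC} = 16 kN and R_C = 0 − 16 = -16 kN.
R_B = 110.4 + 16 = 126.4 kN.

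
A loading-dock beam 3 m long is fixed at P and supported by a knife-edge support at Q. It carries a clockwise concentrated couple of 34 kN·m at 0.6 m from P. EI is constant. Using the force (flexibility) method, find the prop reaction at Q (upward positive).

Take the reaction at Q as the redundant and release it; the primary structure is a cantilever fixed at P.
Primary-structure tip deflection at Q by superposition:
  clockwise couple 34 at a = 0.6: M₀a(2L − a)/(2EI) = 55.08/EI
Flexibility coefficient — unit upward force at Q: δ_{QQ} = L³/(3EI) = 9/EI.
Compatibility at Q: δ_0 − R_Q·δ_{QQ} = 0, so R_Q = 55.08/9 = 6.12 kN.

R_Q = 6.12 kN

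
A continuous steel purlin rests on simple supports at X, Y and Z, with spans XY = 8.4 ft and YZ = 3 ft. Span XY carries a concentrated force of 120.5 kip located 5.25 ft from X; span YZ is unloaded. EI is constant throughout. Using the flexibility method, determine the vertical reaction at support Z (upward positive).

Release continuity at Y by inserting a hinge; the redundant is the internal moment M_Y. The primary structure is two simply-supported spans XY and YZ.
End slopes at the hinge Y, treating each span as simply supported:
  span XY: point load 120.5 at a = 5.25: Pab(L + a)/(6LEI) = 539.7/EI
  relative rotation θ_0 = (539.7 + 0)/EI = 539.7/EI
A unit hogging moment at Y produces rotation L₁/(3EI) + L₂/(3EI) = 3.8/EI.
Slope continuity at Y: θ_0 = M_Y·3.8/EI, so M_Y = 539.7/3.8 = 142 kip·ft (hogging).
Span YZ, ΣM about Z: R_Y^{YZ}·3 = 0 + 142, so R_Y^{YZ} = 47.34 kip and R_Z = 0 − 47.34 = -47.34 kip.

R_Z = -47.34 kip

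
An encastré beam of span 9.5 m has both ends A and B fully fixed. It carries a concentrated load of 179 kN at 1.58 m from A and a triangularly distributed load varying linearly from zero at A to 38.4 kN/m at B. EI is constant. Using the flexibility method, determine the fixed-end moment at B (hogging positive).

Release both end moments; the primary structure is a simply-supported span AB with redundants M_A and M_B.
Simple-span end rotations at A and B under the given loads:
  at A: point load 179 at a = 1.58: Pab(L + b)/(6LEI) = 684.6/EI
  at B: point load 179 at a = 1.58: Pab(L + a)/(6LEI) = 435.4/EI
  at A: triangular load, peak 38.4: 7w₀L³/(360EI) = 640.2/EI
  at B: triangular load, peak 38.4: w₀L³/(45EI) = 731.6/EI
  θ_A0 = 1325/EI,  θ_B0 = 1167/EI
Flexibility coefficients: a unit moment at one end gives L/(3EI) there and L/(6EI) at the far end, so f₁₁ = f₂₂ = 3.167/EI and f₁₂ = f₂₁ = 1.583/EI.
Compatibility — zero rotation at each built-in end:
  3.167 M_A + 1.583 M_B = 1325
  1.583 M_A + 3.167 M_B = 1167
Solving the pair gives M_A = 312.1 kN·m and M_B = 212.5 kN·m (hogging).

M_B = 212.5 kN·m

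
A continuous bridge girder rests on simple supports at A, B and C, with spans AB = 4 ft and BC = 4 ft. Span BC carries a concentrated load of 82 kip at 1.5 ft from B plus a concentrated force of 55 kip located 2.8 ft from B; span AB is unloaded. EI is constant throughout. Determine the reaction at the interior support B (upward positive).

Release continuity at B by inserting a hinge; the redundant is the internal moment M_B. The primary structure is two simply-supported spans AB and BC.
Discontinuity in slope at B on the released structure — sum the simple-span end rotations:
  span BC: point load 82 at a = 1.5: Pab(L + b)/(6LEI) = 83.28/EI
  span BC: point load 55 at a = 2.8: Pab(L + b)/(6LEI) = 40.04/EI
  relative rotation θ_0 = (0 + 123.3)/EI = 123.3/EI
A unit hogging moment at B produces rotation L₁/(3EI) + L₂/(3EI) = 2.667/EI.
Slope continuity at B: θ_0 = M_B·2.667/EI, so M_B = 123.3/2.667 = 46.25 kip·ft (hogging).
Span AB, ΣM about A with M_B applied at B: R_B^{AB}·4 = 0 + 46.25, so R_B^{AB} = 11.56 kip and R_A = 0 − 11.56 = -11.56 kip.
Span BC, ΣM about C: R_B^{BC}·4 = 271 + 46.25, so R_B^{BC} = 79.31 kip and R_C = 137 − 79.31 = 57.69 kip.
R_B = 11.56 + 79.31 = 90.87 kip.

R_B = 90.87 kip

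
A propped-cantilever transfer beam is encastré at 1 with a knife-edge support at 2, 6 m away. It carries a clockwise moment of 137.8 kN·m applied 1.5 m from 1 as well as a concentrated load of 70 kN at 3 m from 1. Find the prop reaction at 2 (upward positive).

R_2 = 36.95 kN

Choose R_2 as the redundant. The primary structure is the cantilever fixed at 1.
Primary-structure tip deflection at 2 by superposition:
  clockwise couple 137.8 at a = 1.5: M₀a(2L − a)/(2EI) = 1085/EI
  point load 70 at a = 3: Pa²(3L − a)/(6EI) = 1575/EI
  δ_0 = 2660/EI
Tip deflection under a unit load at 2: L³/(3EI) = 72/EI.
The prop prevents deflection at 2: R_2 = δ_0/δ_{22} = 2660/72 = 36.95 kN.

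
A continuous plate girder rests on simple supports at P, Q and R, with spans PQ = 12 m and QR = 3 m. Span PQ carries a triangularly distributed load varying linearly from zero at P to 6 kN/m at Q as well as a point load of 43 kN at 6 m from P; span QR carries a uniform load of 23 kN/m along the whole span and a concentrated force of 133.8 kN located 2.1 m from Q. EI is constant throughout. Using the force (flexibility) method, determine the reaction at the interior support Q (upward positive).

R_Q = 178.3 kN

Release continuity at Q by inserting a hinge; the redundant is the internal moment M_Q. The primary structure is two simply-supported spans PQ and QR.
Rotations at Q on the released spans (each span's end-slope, ×1/EI):
  span PQ: triangular load, peak 6: w₀L³/(45EI) = 230.4/EI
  span PQ: point load 43 at a = 6: Pab(L + a)/(6LEI) = 387/EI
  span QR: UDL 23: wL³/(24EI) = 25.88/EI
  span QR: point load 133.8 at a = 2.1: Pab(L + b)/(6LEI) = 54.79/EI
  relative rotation θ_0 = (617.4 + 80.67)/EI = 698.1/EI
A unit hogging moment at Q produces rotation L₁/(3EI) + L₂/(3EI) = 5/EI.
Slope continuity at Q: θ_0 = M_Q·5/EI, so M_Q = 698.1/5 = 139.6 kN·m (hogging).
Span PQ, ΣM about P with M_Q applied at Q: R_Q^{PQ}·12 = 546 + 139.6, so R_Q^{PQ} = 57.13 kN and R_P = 79 − 57.13 = 21.87 kN.
Span QR, ΣM about R: R_Q^{QR}·3 = 223.9 + 139.6, so R_Q^{QR} = 121.2 kN and R_R = 202.8 − 121.2 = 81.62 kN.
R_Q = 57.13 + 121.2 = 178.3 kN.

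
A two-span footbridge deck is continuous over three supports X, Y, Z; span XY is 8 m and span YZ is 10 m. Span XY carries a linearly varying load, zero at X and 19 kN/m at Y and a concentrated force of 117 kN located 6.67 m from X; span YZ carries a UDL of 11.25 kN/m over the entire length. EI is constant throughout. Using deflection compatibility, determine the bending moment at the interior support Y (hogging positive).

M_Y = 167 kN·m

Release continuity at Y by inserting a hinge; the redundant is the internal moment M_Y. The primary structure is two simply-supported spans XY and YZ.
Rotations at Y on the released spans (each span's end-slope, ×1/EI):
  span XY: triangular load, peak 19: w₀L³/(45EI) = 216.2/EI
  span XY: point load 117 at a = 6.67: Pab(L + a)/(6LEI) = 317.2/EI
  span YZ: UDL 11.25: wL³/(24EI) = 468.8/EI
  relative rotation θ_0 = (533.4 + 468.8)/EI = 1002/EI
A unit hogging moment at Y produces rotation L₁/(3EI) + L₂/(3EI) = 6/EI.
Slope continuity at Y: θ_0 = M_Y·6/EI, so M_Y = 1002/6 = 167 kN·m (hogging).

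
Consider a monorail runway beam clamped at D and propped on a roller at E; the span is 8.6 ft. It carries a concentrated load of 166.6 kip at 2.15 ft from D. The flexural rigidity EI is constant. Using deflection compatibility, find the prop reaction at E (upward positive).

R_E = 14.32 kip

Choose R_E as the redundant. The primary structure is the cantilever fixed at D.
Primary-structure tip deflection at E by superposition:
  point load 166.6 at a = 2.15: Pa²(3L − a)/(6EI) = 3036/EI
Tip deflection under a unit load at E: L³/(3EI) = 212/EI.
The prop prevents deflection at E: R_E = δ_0/δ_{EE} = 3036/212 = 14.32 kip.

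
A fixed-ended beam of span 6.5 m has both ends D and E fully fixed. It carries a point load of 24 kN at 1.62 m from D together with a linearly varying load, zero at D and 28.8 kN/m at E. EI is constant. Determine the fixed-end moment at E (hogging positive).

M_E = 68.12 kN·m

Release both end moments; the primary structure is a simply-supported span DE with redundants M_D and M_E.
On the primary (simply-supported) span, the end slopes from the loading are:
  at D: point load 24 at a = 1.62: Pab(L + b)/(6LEI) = 55.36/EI
  at E: point load 24 at a = 1.62: Pab(L + a)/(6LEI) = 39.5/EI
  at D: triangular load, peak 28.8: 7w₀L³/(360EI) = 153.8/EI
  at E: triangular load, peak 28.8: w₀L³/(45EI) = 175.8/EI
  θ_D0 = 209.2/EI,  θ_E0 = 215.3/EI
Flexibility coefficients: a unit moment at one end gives L/(3EI) there and L/(6EI) at the far end, so f₁₁ = f₂₂ = 2.167/EI and f₁₂ = f₂₁ = 1.083/EI.
Compatibility — zero rotation at each built-in end:
  2.167 M_D + 1.083 M_E = 209.2
  1.083 M_D + 2.167 M_E = 215.3
Solving the pair gives M_D = 62.47 kN·m and M_E = 68.12 kN·m (hogging).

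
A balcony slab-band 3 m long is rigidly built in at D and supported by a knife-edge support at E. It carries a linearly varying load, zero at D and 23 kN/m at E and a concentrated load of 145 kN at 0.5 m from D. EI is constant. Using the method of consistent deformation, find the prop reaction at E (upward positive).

Remove the prop at E; the released (primary) structure is a cantilever built in at D.
Free-end deflection of the primary structure under the applied loading (downward +):
  triangular load, peak 23 at the free end: 11w₀L⁴/(120EI) = 170.8/EI
  point load 145 at a = 0.5: Pa²(3L − a)/(6EI) = 51.35/EI
  δ_0 = 222.1/EI
Flexibility coefficient — unit upward force at E: δ_{EE} = L³/(3EI) = 9/EI.
The prop prevents deflection at E: R_E = δ_0/δ_{EE} = 222.1/9 = 24.68 kN.

R_E = 24.68 kN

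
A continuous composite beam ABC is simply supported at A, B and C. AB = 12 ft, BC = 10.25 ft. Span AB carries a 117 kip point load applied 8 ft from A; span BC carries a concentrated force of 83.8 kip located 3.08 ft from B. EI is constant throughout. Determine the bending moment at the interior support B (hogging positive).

M_B = 210.9 kip·ft

Release continuity at B by inserting a hinge; the redundant is the internal moment M_B. The primary structure is two simply-supported spans AB and BC.
Discontinuity in slope at B on the released structure — sum the simple-span end rotations:
  span AB: point load 117 at a = 8: Pab(L + a)/(6LEI) = 1040/EI
  span BC: point load 83.8 at a = 3.08: Pab(L + b)/(6LEI) = 524.2/EI
  relative rotation θ_0 = (1040 + 524.2)/EI = 1564/EI
A unit hogging moment at B produces rotation L₁/(3EI) + L₂/(3EI) = 7.417/EI.
Slope continuity at B: θ_0 = M_B·7.417/EI, so M_B = 1564/7.417 = 210.9 kip·ft (hogging).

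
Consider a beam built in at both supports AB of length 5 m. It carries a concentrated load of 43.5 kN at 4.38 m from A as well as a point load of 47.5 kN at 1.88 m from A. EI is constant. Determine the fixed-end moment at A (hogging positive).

Take the two fixed-end moments M_A, M_B as redundants; the released structure is the simple span AB.
End rotations of the released simple span under the applied load (×1/EI):
  at A: point load 43.5 at a = 4.38: Pab(L + b)/(6LEI) = 22.13/EI
  at B: point load 43.5 at a = 4.38: Pab(L + a)/(6LEI) = 36.93/EI
  at A: point load 47.5 at a = 1.88: Pab(L + b)/(6LEI) = 75.41/EI
  at B: point load 47.5 at a = 1.88: Pab(L + a)/(6LEI) = 63.9/EI
  θ_A0 = 97.54/EI,  θ_B0 = 100.8/EI
Flexibility coefficients: a unit moment at one end gives L/(3EI) there and L/(6EI) at the far end, so f₁₁ = f₂₂ = 1.667/EI and f₁₂ = f₂₁ = 0.8333/EI.
Compatibility — zero rotation at each built-in end:
  1.667 M_A + 0.8333 M_B = 97.54
  0.8333 M_A + 1.667 M_B = 100.8
Solving the pair gives M_A = 37.7 kN·m and M_B = 41.65 kN·m (hogging).

M_A = 37.7 kN·m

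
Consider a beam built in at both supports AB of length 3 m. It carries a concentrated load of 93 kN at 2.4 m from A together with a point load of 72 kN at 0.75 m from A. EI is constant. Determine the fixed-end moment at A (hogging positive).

Take the two fixed-end moments M_A, M_B as redundants; the released structure is the simple span AB.
Simple-span end rotations at A and B under the given loads:
  at A: point load 93 at a = 2.4: Pab(L + b)/(6LEI) = 26.78/EI
  at B: point load 93 at a = 2.4: Pab(L + a)/(6LEI) = 40.18/EI
  at A: point load 72 at a = 0.75: Pab(L + b)/(6LEI) = 35.44/EI
  at B: point load 72 at a = 0.75: Pab(L + a)/(6LEI) = 25.31/EI
  θ_A0 = 62.22/EI,  θ_B0 = 65.49/EI
Flexibility coefficients: a unit moment at one end gives L/(3EI) there and L/(6EI) at the far end, so f₁₁ = f₂₂ = 1/EI and f₁₂ = f₂₁ = 0.5/EI.
Compatibility — zero rotation at each built-in end:
  1 M_A + 0.5 M_B = 62.22
  0.5 M_A + 1 M_B = 65.49
Solving the pair gives M_A = 39.3 kN·m and M_B = 45.84 kN·m (hogging).

M_A = 39.3 kN·m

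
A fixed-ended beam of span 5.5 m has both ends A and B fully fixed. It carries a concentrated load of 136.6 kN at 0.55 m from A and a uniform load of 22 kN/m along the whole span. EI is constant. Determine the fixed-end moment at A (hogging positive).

Release both end moments; the primary structure is a simply-supported span AB with redundants M_A and M_B.
Simple-span end rotations at A and B under the given loads:
  at A: point load 136.6 at a = 0.55: Pab(L + b)/(6LEI) = 117.8/EI
  at B: point load 136.6 at a = 0.55: Pab(L + a)/(6LEI) = 68.18/EI
  at A: UDL 22: wL³/(24EI) = 152.5/EI
  at B: UDL 22: wL³/(24EI) = 152.5/EI
  θ_A0 = 270.3/EI,  θ_B0 = 220.7/EI
Flexibility coefficients: a unit moment at one end gives L/(3EI) there and L/(6EI) at the far end, so f₁₁ = f₂₂ = 1.833/EI and f₁₂ = f₂₁ = 0.9167/EI.
Compatibility — zero rotation at each built-in end:
  1.833 M_A + 0.9167 M_B = 270.3
  0.9167 M_A + 1.833 M_B = 220.7
Solving the pair gives M_A = 116.3 kN·m and M_B = 62.22 kN·m (hogging).

M_A = 116.3 kN·m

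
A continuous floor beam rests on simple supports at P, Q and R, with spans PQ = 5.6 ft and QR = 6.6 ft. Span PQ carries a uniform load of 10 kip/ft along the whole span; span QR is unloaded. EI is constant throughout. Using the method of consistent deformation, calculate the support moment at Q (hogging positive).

Take M_Q as the redundant. Released structure: two simple spans PQ and QR with a hinge at Q.
Discontinuity in slope at Q on the released structure — sum the simple-span end rotations:
  span PQ: UDL 10: wL³/(24EI) = 73.17/EI
  relative rotation θ_0 = (73.17 + 0)/EI = 73.17/EI
A unit hogging moment at Q produces rotation L₁/(3EI) + L₂/(3EI) = 4.067/EI.
Compatibility: M_Q·(L₁+L₂)/(3EI) = θ_0, giving M_Q = 17.99 kip·ft (hogging).

M_Q = 17.99 kip·ft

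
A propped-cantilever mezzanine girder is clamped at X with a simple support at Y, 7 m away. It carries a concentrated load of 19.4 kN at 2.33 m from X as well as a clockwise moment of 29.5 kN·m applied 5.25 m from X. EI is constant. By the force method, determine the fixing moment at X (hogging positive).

M_X = 13.15 kN·m

Choose R_Y as the redundant. The primary structure is the cantilever fixed at X.
Free-end deflection of the primary structure under the applied loading (downward +):
  point load 19.4 at a = 2.33: Pa²(3L − a)/(6EI) = 327.7/EI
  clockwise couple 29.5 at a = 5.25: M₀a(2L − a)/(2EI) = 677.6/EI
  δ_0 = 1005/EI
Flexibility coefficient — unit upward force at Y: δ_{YY} = L³/(3EI) = 114.3/EI.
Compatibility at Y: δ_0 − R_Y·δ_{YY} = 0, so R_Y = 1005/114.3 = 8.793 kN.
Moment equilibrium about X: M_X = Σ(load moments about X) − R_Y·L = 74.7 − 8.793×7 = 13.15 kN·m.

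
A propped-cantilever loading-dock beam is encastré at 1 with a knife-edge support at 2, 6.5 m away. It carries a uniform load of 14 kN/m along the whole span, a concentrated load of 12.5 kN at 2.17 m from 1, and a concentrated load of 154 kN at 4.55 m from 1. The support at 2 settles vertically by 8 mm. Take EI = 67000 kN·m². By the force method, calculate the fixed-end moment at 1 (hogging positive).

M_1 = 263.7 kN·m

Choose R_2 as the redundant. The primary structure is the cantilever fixed at 1.
Deflection at 2 on the released cantilever, summing each load's contribution:
  UDL 14: wL⁴/(8EI) = 3124/EI
  point load 12.5 at a = 2.17: Pa²(3L − a)/(6EI) = 170/EI
  point load 154 at a = 4.55: Pa²(3L − a)/(6EI) = 7944/EI
  δ_0 = 11238/EI
Flexibility coefficient — unit upward force at 2: δ_{22} = L³/(3EI) = 91.54/EI.
With EI = 67000 kN·m²: δ_0 = 0.16773 m and δ_{22} = 0.001366 m/kN.
Compatibility — the beam at 2 must follow the support down by 0.008 m: δ_0 − R_2·δ_{22} = 0.008, so R_2 = (0.16773 − 0.008)/0.001366 = 116.9 kN.
Moment equilibrium about 1: M_1 = Σ(load moments about 1) − R_2·L = 1024 − 116.9×6.5 = 263.7 kN·m.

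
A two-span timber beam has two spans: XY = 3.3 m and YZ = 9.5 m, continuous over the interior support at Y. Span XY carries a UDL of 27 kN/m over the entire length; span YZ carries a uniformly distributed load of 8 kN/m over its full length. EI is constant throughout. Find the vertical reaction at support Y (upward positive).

R_Y = 113.8 kN

Take M_Y as the redundant. Released structure: two simple spans XY and YZ with a hinge at Y.
End slopes at the hinge Y, treating each span as simply supported:
  span XY: UDL 27: wL³/(24EI) = 40.43/EI
  span YZ: UDL 8: wL³/(24EI) = 285.8/EI
  relative rotation θ_0 = (40.43 + 285.8)/EI = 326.2/EI
A unit hogging moment at Y produces rotation L₁/(3EI) + L₂/(3EI) = 4.267/EI.
Slope continuity at Y: θ_0 = M_Y·4.267/EI, so M_Y = 326.2/4.267 = 76.46 kN·m (hogging).
Span XY, ΣM about X with M_Y applied at Y: R_Y^{XY}·3.3 = 147 + 76.46, so R_Y^{XY} = 67.72 kN and R_X = 89.1 − 67.72 = 21.38 kN.
Span YZ, ΣM about Z: R_Y^{YZ}·9.5 = 361 + 76.46, so R_Y^{YZ} = 46.05 kN and R_Z = 76 − 46.05 = 29.95 kN.
R_Y = 67.72 + 46.05 = 113.8 kN.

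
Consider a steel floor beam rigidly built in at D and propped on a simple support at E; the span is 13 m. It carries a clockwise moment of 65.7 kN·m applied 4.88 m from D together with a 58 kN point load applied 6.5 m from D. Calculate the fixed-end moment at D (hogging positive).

Release the roller at E. Primary structure: cantilever fixed at D.
Free-end deflection of the primary structure under the applied loading (downward +):
  clockwise couple 65.7 at a = 4.88: M₀a(2L − a)/(2EI) = 3386/EI
  point load 58 at a = 6.5: Pa²(3L − a)/(6EI) = 13274/EI
  δ_0 = 16659/EI
Tip deflection under a unit load at E: L³/(3EI) = 732.3/EI.
The prop prevents deflection at E: R_E = δ_0/δ_{EE} = 16659/732.3 = 22.75 kN.
Moment equilibrium about D: M_D = Σ(load moments about D) − R_E·L = 442.7 − 22.75×13 = 147 kN·m.

M_D = 147 kN·m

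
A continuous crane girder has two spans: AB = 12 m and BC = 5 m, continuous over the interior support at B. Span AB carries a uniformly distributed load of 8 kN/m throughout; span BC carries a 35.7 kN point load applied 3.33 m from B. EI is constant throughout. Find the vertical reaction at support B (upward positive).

R_B = 90.93 kN

Take M_B as the redundant. Released structure: two simple spans AB and BC with a hinge at B.
End slopes at the hinge B, treating each span as simply supported:
  span AB: UDL 8: wL³/(24EI) = 576/EI
  span BC: point load 35.7 at a = 3.33: Pab(L + b)/(6LEI) = 44.14/EI
  relative rotation θ_0 = (576 + 44.14)/EI = 620.1/EI
A unit hogging moment at B produces rotation L₁/(3EI) + L₂/(3EI) = 5.667/EI.
Slope continuity at B: θ_0 = M_B·5.667/EI, so M_B = 620.1/5.667 = 109.4 kN·m (hogging).
Span AB, ΣM about A with M_B applied at B: R_B^{AB}·12 = 576 + 109.4, so R_B^{AB} = 57.12 kN and R_A = 96 − 57.12 = 38.88 kN.
Span BC, ΣM about C: R_B^{BC}·5 = 59.62 + 109.4, so R_B^{BC} = 33.81 kN and R_C = 35.7 − 33.81 = 1.889 kN.
R_B = 57.12 + 33.81 = 90.93 kN.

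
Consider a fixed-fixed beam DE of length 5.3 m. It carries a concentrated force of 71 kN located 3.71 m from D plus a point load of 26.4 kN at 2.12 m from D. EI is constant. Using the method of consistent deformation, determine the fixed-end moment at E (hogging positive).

M_E = 68.75 kN·m

Take the two fixed-end moments M_D, M_E as redundants; the released structure is the simple span DE.
End rotations of the released simple span under the applied load (×1/EI):
  at D: point load 71 at a = 3.71: Pab(L + b)/(6LEI) = 90.74/EI
  at E: point load 71 at a = 3.71: Pab(L + a)/(6LEI) = 118.7/EI
  at D: point load 26.4 at a = 2.12: Pab(L + b)/(6LEI) = 47.46/EI
  at E: point load 26.4 at a = 2.12: Pab(L + a)/(6LEI) = 41.53/EI
  θ_D0 = 138.2/EI,  θ_E0 = 160.2/EI
Flexibility coefficients: a unit moment at one end gives L/(3EI) there and L/(6EI) at the far end, so f₁₁ = f₂₂ = 1.767/EI and f₁₂ = f₂₁ = 0.8833/EI.
Compatibility — zero rotation at each built-in end:
  1.767 M_D + 0.8833 M_E = 138.2
  0.8833 M_D + 1.767 M_E = 160.2
Solving the pair gives M_D = 43.86 kN·m and M_E = 68.75 kN·m (hogging).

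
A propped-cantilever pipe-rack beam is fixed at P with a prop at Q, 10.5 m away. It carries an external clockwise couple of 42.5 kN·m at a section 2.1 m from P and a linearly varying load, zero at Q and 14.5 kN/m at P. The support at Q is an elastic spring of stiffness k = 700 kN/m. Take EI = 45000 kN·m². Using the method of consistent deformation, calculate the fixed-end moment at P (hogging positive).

M_P = 152.2 kN·m

Take the reaction at Q as the redundant and release it; the primary structure is a cantilever fixed at P.
Free-end deflection of the primary structure under the applied loading (downward +):
  clockwise couple 42.5 at a = 2.1: M₀a(2L − a)/(2EI) = 843.4/EI
  triangular load, peak 14.5 at the fixed end: w₀L⁴/(30EI) = 5875/EI
  δ_0 = 6718/EI
Flexibility coefficient — unit upward force at Q: δ_{QQ} = L³/(3EI) = 385.9/EI.
With EI = 45000 kN·m²: δ_0 = 0.1493 m and δ_{QQ} = 0.008575 m/kN.
Compatibility — the spring shortens by R_Q/k under the reaction it provides: δ_0 − R_Q·δ_{QQ} = R_Q/k. With 1/k = 0.001429 m/kN, R_Q = δ_0 / (δ_{QQ} + 1/k) = 0.1493 / (0.008575 + 0.001429) = 14.92 kN.
Moment equilibrium about P: M_P = Σ(load moments about P) − R_Q·L = 308.9 − 14.92×10.5 = 152.2 kN·m.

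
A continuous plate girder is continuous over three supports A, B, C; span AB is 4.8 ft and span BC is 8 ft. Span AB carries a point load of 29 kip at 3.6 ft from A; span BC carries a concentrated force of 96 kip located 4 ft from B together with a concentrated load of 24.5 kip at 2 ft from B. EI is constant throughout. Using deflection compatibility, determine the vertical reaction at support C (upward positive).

R_C = 39.29 kip

Release continuity at B by inserting a hinge; the redundant is the internal moment M_B. The primary structure is two simply-supported spans AB and BC.
Rotations at B on the released spans (each span's end-slope, ×1/EI):
  span AB: point load 29 at a = 3.6: Pab(L + a)/(6LEI) = 36.54/EI
  span BC: point load 96 at a = 4: Pab(L + b)/(6LEI) = 384/EI
  span BC: point load 24.5 at a = 2: Pab(L + b)/(6LEI) = 85.75/EI
  relative rotation θ_0 = (36.54 + 469.8)/EI = 506.3/EI
A unit hogging moment at B produces rotation L₁/(3EI) + L₂/(3EI) = 4.267/EI.
Slope continuity at B: θ_0 = M_B·4.267/EI, so M_B = 506.3/4.267 = 118.7 kip·ft (hogging).
Span BC, ΣM about C: R_B^{BC}·8 = 531 + 118.7, so R_B^{BC} = 81.21 kip and R_C = 120.5 − 81.21 = 39.29 kip.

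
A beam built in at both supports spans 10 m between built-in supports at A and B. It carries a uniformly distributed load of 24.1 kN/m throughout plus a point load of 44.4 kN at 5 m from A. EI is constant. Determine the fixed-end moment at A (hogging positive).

Release both end moments; the primary structure is a simply-supported span AB with redundants M_A and M_B.
On the primary (simply-supported) span, the end slopes from the loading are:
  at A: UDL 24.1: wL³/(24EI) = 1004/EI
  at B: UDL 24.1: wL³/(24EI) = 1004/EI
  at A: point load 44.4 at a = 5: Pab(L + b)/(6LEI) = 277.5/EI
  at B: point load 44.4 at a = 5: Pab(L + a)/(6LEI) = 277.5/EI
  θ_A0 = 1282/EI,  θ_B0 = 1282/EI
Flexibility coefficients: a unit moment at one end gives L/(3EI) there and L/(6EI) at the far end, so f₁₁ = f₂₂ = 3.333/EI and f₁₂ = f₂₁ = 1.667/EI.
Compatibility — zero rotation at each built-in end:
  3.333 M_A + 1.667 M_B = 1282
  1.667 M_A + 3.333 M_B = 1282
Solving the pair gives M_A = 256.3 kN·m and M_B = 256.3 kN·m (hogging).

M_A = 256.3 kN·m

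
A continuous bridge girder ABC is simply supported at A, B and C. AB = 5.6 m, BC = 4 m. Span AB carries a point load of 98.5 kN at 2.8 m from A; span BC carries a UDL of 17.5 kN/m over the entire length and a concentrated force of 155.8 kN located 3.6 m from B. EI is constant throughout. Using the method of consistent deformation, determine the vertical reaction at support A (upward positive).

R_A = 33.58 kN

Insert a hinge at B; M_B is the redundant, and each span becomes simply supported.
End slopes at the hinge B, treating each span as simply supported:
  span AB: point load 98.5 at a = 2.8: Pab(L + a)/(6LEI) = 193.1/EI
  span BC: UDL 17.5: wL³/(24EI) = 46.67/EI
  span BC: point load 155.8 at a = 3.6: Pab(L + b)/(6LEI) = 41.13/EI
  relative rotation θ_0 = (193.1 + 87.8)/EI = 280.9/EI
A unit hogging moment at B produces rotation L₁/(3EI) + L₂/(3EI) = 3.2/EI.
Compatibility: M_B·(L₁+L₂)/(3EI) = θ_0, giving M_B = 87.77 kN·m (hogging).
Span AB, ΣM about A with M_B applied at B: R_B^{AB}·5.6 = 275.8 + 87.77, so R_B^{AB} = 64.92 kN and R_A = 98.5 − 64.92 = 33.58 kN.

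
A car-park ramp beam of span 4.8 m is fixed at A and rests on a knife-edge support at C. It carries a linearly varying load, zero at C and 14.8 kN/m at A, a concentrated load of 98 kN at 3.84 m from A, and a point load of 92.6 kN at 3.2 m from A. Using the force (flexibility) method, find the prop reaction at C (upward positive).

R_C = 124.1 kN

Remove the prop at C; the released (primary) structure is a cantilever built in at A.
Free-end deflection of the primary structure under the applied loading (downward +):
  triangular load, peak 14.8 at the fixed end: w₀L⁴/(30EI) = 261.9/EI
  point load 98 at a = 3.84: Pa²(3L − a)/(6EI) = 2543/EI
  point load 92.6 at a = 3.2: Pa²(3L − a)/(6EI) = 1770/EI
  δ_0 = 4575/EI
Flexibility coefficient — unit upward force at C: δ_{CC} = L³/(3EI) = 36.86/EI.
The prop prevents deflection at C: R_C = δ_0/δ_{CC} = 4575/36.86 = 124.1 kN.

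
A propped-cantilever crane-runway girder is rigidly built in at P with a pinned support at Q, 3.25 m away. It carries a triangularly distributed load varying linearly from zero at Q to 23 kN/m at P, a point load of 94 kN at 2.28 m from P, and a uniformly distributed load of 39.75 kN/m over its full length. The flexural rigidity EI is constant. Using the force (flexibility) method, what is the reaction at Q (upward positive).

R_Q = 109.1 kN

Remove the prop at Q; the released (primary) structure is a cantilever built in at P.
Downward deflection at the released point Q due to the loads:
  triangular load, peak 23 at the fixed end: w₀L⁴/(30EI) = 85.53/EI
  point load 94 at a = 2.28: Pa²(3L − a)/(6EI) = 608.4/EI
  UDL 39.75: wL⁴/(8EI) = 554.3/EI
  δ_0 = 1248/EI
Flexibility coefficient — unit upward force at Q: δ_{QQ} = L³/(3EI) = 11.44/EI.
Compatibility at Q: δ_0 − R_Q·δ_{QQ} = 0, so R_Q = 1248/11.44 = 109.1 kN.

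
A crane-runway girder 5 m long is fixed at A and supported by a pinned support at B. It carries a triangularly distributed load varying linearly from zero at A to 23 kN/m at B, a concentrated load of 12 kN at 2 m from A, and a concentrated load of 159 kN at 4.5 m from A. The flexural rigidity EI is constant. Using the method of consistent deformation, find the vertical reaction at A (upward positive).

R_A = 59.15 kN

Choose R_B as the redundant. The primary structure is the cantilever fixed at A.
Free-end deflection of the primary structure under the applied loading (downward +):
  triangular load, peak 23 at the free end: 11w₀L⁴/(120EI) = 1318/EI
  point load 12 at a = 2: Pa²(3L − a)/(6EI) = 104/EI
  point load 159 at a = 4.5: Pa²(3L − a)/(6EI) = 5635/EI
  δ_0 = 7056/EI
Tip deflection under a unit load at B: L³/(3EI) = 41.67/EI.
The prop prevents deflection at B: R_B = δ_0/δ_{BB} = 7056/41.67 = 169.4 kN.
Vertical equilibrium: R_A = ΣP − R_B = 228.5 − 169.4 = 59.15 kN.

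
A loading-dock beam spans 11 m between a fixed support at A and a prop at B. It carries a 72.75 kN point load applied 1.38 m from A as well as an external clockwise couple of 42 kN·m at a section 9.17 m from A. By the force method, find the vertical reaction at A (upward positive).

Choose R_B as the redundant. The primary structure is the cantilever fixed at A.
Primary-structure tip deflection at B by superposition:
  point load 72.75 at a = 1.38: Pa²(3L − a)/(6EI) = 730.1/EI
  clockwise couple 42 at a = 9.17: M₀a(2L − a)/(2EI) = 2471/EI
  δ_0 = 3201/EI
Tip deflection under a unit load at B: L³/(3EI) = 443.7/EI.
Compatibility at B: δ_0 − R_B·δ_{BB} = 0, so R_B = 3201/443.7 = 7.214 kN.
Vertical equilibrium: R_A = ΣP − R_B = 72.75 − 7.214 = 65.54 kN.

R_A = 65.54 kN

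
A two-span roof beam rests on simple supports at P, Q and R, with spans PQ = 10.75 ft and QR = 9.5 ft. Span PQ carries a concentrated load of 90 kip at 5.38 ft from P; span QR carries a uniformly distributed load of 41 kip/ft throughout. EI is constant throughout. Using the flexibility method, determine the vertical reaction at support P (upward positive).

Take M_Q as the redundant. Released structure: two simple spans PQ and QR with a hinge at Q.
End slopes at the hinge Q, treating each span as simply supported:
  span PQ: point load 90 at a = 5.38: Pab(L + a)/(6LEI) = 650.2/EI
  span QR: UDL 41: wL³/(24EI) = 1465/EI
  relative rotation θ_0 = (650.2 + 1465)/EI = 2115/EI
A unit hogging moment at Q produces rotation L₁/(3EI) + L₂/(3EI) = 6.75/EI.
Slope continuity at Q: θ_0 = M_Q·6.75/EI, so M_Q = 2115/6.75 = 313.3 kip·ft (hogging).
Span PQ, ΣM about P with M_Q applied at Q: R_Q^{PQ}·10.75 = 484.2 + 313.3, so R_Q^{PQ} = 74.19 kip and R_P = 90 − 74.19 = 15.81 kip.

R_P = 15.81 kip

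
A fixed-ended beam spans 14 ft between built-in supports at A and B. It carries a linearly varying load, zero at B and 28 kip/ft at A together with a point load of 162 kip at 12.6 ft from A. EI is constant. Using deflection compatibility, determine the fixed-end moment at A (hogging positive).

M_A = 294.8 kip·ft

Release both end moments; the primary structure is a simply-supported span AB with redundants M_A and M_B.
On the primary (simply-supported) span, the end slopes from the loading are:
  at A: triangular load, peak 28: w₀L³/(45EI) = 1707/EI
  at B: triangular load, peak 28: 7w₀L³/(360EI) = 1494/EI
  at A: point load 162 at a = 12.6: Pab(L + b)/(6LEI) = 523.9/EI
  at B: point load 162 at a = 12.6: Pab(L + a)/(6LEI) = 904.9/EI
  θ_A0 = 2231/EI,  θ_B0 = 2399/EI
Flexibility coefficients: a unit moment at one end gives L/(3EI) there and L/(6EI) at the far end, so f₁₁ = f₂₂ = 4.667/EI and f₁₂ = f₂₁ = 2.333/EI.
Compatibility — zero rotation at each built-in end:
  4.667 M_A + 2.333 M_B = 2231
  2.333 M_A + 4.667 M_B = 2399
Solving the pair gives M_A = 294.8 kip·ft and M_B = 366.6 kip·ft (hogging).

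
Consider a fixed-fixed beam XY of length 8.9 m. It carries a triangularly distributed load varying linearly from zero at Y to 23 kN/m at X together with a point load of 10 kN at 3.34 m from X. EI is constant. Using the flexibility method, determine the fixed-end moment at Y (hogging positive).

M_Y = 68.56 kN·m

Take the two fixed-end moments M_X, M_Y as redundants; the released structure is the simple span XY.
On the primary (simply-supported) span, the end slopes from the loading are:
  at X: triangular load, peak 23: w₀L³/(45EI) = 360.3/EI
  at Y: triangular load, peak 23: 7w₀L³/(360EI) = 315.3/EI
  at X: point load 10 at a = 3.34: Pab(L + b)/(6LEI) = 50.29/EI
  at Y: point load 10 at a = 3.34: Pab(L + a)/(6LEI) = 42.57/EI
  θ_X0 = 410.6/EI,  θ_Y0 = 357.8/EI
Flexibility coefficients: a unit moment at one end gives L/(3EI) there and L/(6EI) at the far end, so f₁₁ = f₂₂ = 2.967/EI and f₁₂ = f₂₁ = 1.483/EI.
Compatibility — zero rotation at each built-in end:
  2.967 M_X + 1.483 M_Y = 410.6
  1.483 M_X + 2.967 M_Y = 357.8
Solving the pair gives M_X = 104.1 kN·m and M_Y = 68.56 kN·m (hogging).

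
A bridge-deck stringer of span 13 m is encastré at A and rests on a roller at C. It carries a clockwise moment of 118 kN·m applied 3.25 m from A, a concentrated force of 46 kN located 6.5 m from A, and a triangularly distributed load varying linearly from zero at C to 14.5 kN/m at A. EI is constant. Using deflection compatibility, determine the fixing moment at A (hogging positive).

Release the roller at C. Primary structure: cantilever fixed at A.
Free-end deflection of the primary structure under the applied loading (downward +):
  clockwise couple 118 at a = 3.25: M₀a(2L − a)/(2EI) = 4362/EI
  point load 46 at a = 6.5: Pa²(3L − a)/(6EI) = 10527/EI
  triangular load, peak 14.5 at the fixed end: w₀L⁴/(30EI) = 13804/EI
  δ_0 = 28694/EI
Flexibility coefficient — unit upward force at C: δ_{CC} = L³/(3EI) = 732.3/EI.
The prop prevents deflection at C: R_C = δ_0/δ_{CC} = 28694/732.3 = 39.18 kN.
Moment equilibrium about A: M_A = Σ(load moments about A) − R_C·L = 825.4 − 39.18×13 = 316.1 kN·m.

M_A = 316.1 kN·m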